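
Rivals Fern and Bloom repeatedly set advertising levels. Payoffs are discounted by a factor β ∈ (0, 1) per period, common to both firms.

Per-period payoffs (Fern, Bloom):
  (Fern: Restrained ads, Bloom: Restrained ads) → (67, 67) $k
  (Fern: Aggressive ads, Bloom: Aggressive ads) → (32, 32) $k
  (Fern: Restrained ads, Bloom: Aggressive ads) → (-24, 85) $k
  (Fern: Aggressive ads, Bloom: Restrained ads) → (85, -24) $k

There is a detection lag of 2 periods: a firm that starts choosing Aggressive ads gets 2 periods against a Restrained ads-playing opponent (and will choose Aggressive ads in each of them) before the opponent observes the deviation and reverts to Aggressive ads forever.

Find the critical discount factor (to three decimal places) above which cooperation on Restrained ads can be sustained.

0.583

The best deviation is to choose Aggressive ads for all 2 undetected periods, earning 85 each, then 32 forever once detected.
Deviation value: 85(1−β^2)/(1−β) + 32β^2/(1−β); cooperation value: 67/(1−β).
IC: 67 ≥ 85(1−β^2) + 32β^2 = 85 − 53β^2.
So β^2 ≥ 18/53, giving β ≥ (18/53)^(1/2) ≈ 0.583.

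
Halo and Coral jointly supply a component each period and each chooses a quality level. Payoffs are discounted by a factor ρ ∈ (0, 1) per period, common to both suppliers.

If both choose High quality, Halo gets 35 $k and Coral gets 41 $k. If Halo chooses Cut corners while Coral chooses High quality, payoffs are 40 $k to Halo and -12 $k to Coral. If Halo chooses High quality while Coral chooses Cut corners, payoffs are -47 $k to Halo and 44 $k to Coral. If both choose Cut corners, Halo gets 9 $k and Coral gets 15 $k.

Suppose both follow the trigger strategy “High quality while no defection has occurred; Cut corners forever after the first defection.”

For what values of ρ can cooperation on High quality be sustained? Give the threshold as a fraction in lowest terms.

For Halo: deviation gain 40−35 = 5, per-period punishment loss 35−9 = 26. IC gives ρ ≥ 5/31.
For Coral: gain 3, loss 26 per period, so ρ ≥ 3/29.
The tighter constraint is Halo's, so cooperation needs ρ ≥ 5/31.

5/31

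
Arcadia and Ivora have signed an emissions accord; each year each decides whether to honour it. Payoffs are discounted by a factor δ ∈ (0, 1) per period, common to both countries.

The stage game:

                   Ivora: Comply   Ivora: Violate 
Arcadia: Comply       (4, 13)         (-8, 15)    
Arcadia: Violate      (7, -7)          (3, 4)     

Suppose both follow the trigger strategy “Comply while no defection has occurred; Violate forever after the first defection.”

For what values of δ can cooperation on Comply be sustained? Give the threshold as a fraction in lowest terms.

3/4

For Arcadia: deviation gain 7−4 = 3, per-period punishment loss 4−3 = 1. IC gives δ ≥ 3/4.
For Ivora: gain 2, loss 9 per period, so δ ≥ 2/11.
The tighter constraint is Arcadia's, so cooperation needs δ ≥ 3/4.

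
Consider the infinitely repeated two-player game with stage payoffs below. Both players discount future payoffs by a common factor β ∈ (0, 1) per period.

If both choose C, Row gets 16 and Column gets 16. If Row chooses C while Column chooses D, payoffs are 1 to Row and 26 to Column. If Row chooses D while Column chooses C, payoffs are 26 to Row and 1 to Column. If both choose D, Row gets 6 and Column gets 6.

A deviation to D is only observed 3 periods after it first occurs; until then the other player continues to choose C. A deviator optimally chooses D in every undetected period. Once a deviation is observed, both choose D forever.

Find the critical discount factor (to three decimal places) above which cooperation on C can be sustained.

The best deviation is to choose D for all 3 undetected periods, earning 26 each, then 6 forever once detected.
Deviation value: 26(1−β^3)/(1−β) + 6β^3/(1−β); cooperation value: 16/(1−β).
IC: 16 ≥ 26(1−β^3) + 6β^3 = 26 − 20β^3.
So β^3 ≥ 10/20 = 1/2, giving β ≥ (1/2)^(1/3) ≈ 0.794.

0.794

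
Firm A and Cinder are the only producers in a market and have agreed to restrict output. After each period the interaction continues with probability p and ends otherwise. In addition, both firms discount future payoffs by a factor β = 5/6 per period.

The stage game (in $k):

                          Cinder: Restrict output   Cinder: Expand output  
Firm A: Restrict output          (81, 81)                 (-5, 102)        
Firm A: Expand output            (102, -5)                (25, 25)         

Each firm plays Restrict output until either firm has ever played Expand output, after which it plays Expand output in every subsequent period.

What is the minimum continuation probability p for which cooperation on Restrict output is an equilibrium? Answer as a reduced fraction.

With continuation probability p and discount β, the effective per-period discount factor is βp.
Grim-trigger IC: βp ≥ (102−81)/(102−25) = 3/11.
So p ≥ (3/11)/(5/6) = 18/55.

18/55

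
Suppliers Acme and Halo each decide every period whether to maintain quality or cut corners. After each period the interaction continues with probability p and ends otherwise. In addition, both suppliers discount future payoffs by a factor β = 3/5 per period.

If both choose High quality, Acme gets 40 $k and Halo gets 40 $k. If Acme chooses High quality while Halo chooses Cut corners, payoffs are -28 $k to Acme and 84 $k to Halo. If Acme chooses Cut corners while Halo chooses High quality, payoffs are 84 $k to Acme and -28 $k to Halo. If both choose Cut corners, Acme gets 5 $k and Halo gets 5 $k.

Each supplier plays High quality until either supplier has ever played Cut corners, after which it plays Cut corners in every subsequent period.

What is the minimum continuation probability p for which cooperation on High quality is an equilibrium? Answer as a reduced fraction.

220/237

With continuation probability p and discount β, the effective per-period discount factor is βp.
Grim-trigger IC: βp ≥ (84−40)/(84−5) = 44/79.
So p ≥ (44/79)/(3/5) = 220/237.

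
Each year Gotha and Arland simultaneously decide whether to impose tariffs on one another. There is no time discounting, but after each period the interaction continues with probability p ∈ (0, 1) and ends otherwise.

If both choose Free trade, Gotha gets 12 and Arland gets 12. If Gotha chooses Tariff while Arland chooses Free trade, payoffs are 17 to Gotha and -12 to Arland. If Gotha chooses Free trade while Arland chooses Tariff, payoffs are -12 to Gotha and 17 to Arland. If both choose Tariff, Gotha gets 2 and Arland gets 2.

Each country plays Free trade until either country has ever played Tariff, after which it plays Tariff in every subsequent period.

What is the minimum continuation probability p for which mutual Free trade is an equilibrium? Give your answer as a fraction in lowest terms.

1/3

With no time discounting, the continuation probability p plays the role of the discount factor.
Grim-trigger IC: 12/(1−p) ≥ 17 + 2p/(1−p) ⇒ p ≥ (17−12)/(17−2) = 1/3.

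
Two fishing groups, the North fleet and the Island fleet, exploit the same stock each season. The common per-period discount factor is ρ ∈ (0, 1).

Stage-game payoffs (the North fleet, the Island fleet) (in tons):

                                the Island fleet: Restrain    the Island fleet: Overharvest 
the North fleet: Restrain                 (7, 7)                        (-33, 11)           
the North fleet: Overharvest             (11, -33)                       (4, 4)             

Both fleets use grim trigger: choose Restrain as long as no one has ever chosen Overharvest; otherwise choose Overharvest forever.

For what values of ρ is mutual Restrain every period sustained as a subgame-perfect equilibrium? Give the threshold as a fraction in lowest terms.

7/(1−ρ) ≥ 11 + 4ρ/(1−ρ)
7 ≥ 11 − 7ρ
ρ ≥ 4/7.

4/7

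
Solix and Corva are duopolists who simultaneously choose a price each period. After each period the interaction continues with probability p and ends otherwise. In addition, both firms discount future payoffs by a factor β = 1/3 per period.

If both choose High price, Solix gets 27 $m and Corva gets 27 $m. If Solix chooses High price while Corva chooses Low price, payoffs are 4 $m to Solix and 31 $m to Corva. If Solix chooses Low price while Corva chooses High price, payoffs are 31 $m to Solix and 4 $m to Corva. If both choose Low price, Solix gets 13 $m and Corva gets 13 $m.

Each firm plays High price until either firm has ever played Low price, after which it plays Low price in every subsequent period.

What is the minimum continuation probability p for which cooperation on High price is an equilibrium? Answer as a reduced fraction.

2/3

Expected continuation weight on next period's payoff is β·p = 1/3·p, which plays the role of the discount factor.
Cooperation requires 1/3·p ≥ (31−27)/(31−13) = 2/9, hence p ≥ 2/3.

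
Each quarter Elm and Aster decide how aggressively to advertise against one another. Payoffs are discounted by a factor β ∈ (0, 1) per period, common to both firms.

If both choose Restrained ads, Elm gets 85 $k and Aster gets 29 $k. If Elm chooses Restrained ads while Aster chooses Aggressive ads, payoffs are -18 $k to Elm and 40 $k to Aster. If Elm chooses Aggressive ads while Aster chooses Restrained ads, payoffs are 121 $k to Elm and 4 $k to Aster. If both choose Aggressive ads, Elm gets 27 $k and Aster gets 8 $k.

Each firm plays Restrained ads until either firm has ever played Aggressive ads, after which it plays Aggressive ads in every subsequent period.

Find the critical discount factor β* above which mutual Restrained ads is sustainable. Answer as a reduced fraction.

18/47

For Elm: deviation gain 121−85 = 36, per-period punishment loss 85−27 = 58. IC gives β ≥ 36/94 = 18/47.
For Aster: gain 11, loss 21 per period, so β ≥ 11/32.
The tighter constraint is Elm's, so cooperation needs β ≥ 18/47.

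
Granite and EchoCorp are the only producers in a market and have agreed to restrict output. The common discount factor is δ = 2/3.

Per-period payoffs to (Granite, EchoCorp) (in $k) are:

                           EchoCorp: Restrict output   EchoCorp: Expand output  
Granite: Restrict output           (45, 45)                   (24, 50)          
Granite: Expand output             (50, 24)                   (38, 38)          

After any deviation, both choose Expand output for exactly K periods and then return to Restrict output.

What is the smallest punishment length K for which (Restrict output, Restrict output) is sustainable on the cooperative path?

No profitable deviation requires (45−38)(δ+…+δ^K) ≥ 50−45, i.e. δ+…+δ^K ≥ 5/7 ≈ 0.7143.
With δ = 2/3, the partial sums are K=1: 0.6667, K=2: 1.1111.
K = 2 is the first length at which the sum reaches 0.7143.

2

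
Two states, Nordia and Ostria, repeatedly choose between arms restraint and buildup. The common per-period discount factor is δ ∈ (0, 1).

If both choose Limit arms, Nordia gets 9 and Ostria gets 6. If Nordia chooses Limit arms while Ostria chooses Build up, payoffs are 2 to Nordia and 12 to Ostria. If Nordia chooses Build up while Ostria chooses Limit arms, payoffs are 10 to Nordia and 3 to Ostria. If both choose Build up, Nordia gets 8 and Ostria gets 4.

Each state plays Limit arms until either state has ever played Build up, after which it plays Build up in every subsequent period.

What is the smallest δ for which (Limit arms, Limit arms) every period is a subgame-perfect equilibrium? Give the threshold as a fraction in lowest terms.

3/4

Nordia's threshold: (10−9)/(10−8) = 1/2.
Ostria's threshold: (12−6)/(12−4) = 3/4.
1/2 < 3/4, so Ostria binds and δ* = 3/4.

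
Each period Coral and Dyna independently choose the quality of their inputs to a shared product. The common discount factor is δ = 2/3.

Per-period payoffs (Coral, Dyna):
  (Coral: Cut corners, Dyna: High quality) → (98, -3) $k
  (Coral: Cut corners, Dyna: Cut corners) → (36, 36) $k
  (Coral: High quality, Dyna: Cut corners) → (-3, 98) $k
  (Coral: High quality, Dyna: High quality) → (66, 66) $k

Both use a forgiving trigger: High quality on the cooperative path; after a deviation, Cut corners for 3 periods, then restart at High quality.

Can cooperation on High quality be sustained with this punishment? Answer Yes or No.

Yes

A one-shot deviation gives 98 now, then 36 for 3 periods, then back to 66.
Gain from deviating: (98−66) today; loss: (66−36) in each of the next 3 periods.
No-deviation condition: (66−36)(δ+…+δ^3) ≥ 98−66, i.e. δ+…+δ^3 ≥ 16/15.
At δ = 2/3: δ+…+δ^3 = 1.4074 ≥ 1.0667.
So cooperation is sustainable.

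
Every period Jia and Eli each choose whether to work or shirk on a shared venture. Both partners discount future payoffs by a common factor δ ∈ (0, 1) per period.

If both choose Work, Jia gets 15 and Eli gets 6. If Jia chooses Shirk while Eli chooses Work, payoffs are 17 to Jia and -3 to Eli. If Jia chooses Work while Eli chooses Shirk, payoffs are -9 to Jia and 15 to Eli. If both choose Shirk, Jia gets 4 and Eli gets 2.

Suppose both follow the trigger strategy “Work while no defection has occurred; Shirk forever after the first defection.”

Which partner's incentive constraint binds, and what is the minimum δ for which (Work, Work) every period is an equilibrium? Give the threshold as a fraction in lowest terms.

Eli; δ ≥ 9/13

Jia: cooperation gives 15 each period; deviation gives 17 once then 4 forever.
  15/(1−δ) ≥ 17 + 4δ/(1−δ) ⇒ δ ≥ 2/13.
Eli: cooperation gives 6 each period; deviation gives 15 once then 2 forever.
  δ ≥ 9/13.
Both must hold, so the binding constraint is Eli's: δ ≥ 9/13.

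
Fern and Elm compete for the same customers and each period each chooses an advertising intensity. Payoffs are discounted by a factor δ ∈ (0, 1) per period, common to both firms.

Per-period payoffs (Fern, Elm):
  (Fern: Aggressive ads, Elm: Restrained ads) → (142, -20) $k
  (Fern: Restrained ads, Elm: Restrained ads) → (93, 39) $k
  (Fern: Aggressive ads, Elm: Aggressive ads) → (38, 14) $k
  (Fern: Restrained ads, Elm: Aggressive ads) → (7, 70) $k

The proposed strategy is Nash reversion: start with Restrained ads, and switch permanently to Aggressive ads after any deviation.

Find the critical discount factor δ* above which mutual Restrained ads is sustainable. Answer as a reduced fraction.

Fern: cooperation gives 93 each period; deviation gives 142 once then 38 forever.
  93/(1−δ) ≥ 142 + 38δ/(1−δ) ⇒ δ ≥ 49/104.
Elm: cooperation gives 39 each period; deviation gives 70 once then 14 forever.
  δ ≥ 31/56.
Both must hold, so the binding constraint is Elm's: δ ≥ 31/56.

31/56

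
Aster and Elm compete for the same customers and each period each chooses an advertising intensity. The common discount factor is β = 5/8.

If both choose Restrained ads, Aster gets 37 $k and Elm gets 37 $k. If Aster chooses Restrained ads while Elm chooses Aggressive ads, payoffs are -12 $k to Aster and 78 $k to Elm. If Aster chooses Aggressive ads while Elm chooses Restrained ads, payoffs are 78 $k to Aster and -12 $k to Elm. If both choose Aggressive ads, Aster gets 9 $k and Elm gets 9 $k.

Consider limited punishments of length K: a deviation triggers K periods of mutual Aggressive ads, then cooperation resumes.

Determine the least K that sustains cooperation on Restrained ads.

5

No profitable deviation requires (37−9)(β+…+β^K) ≥ 78−37, i.e. β+…+β^K ≥ 41/28 ≈ 1.4643.
With β = 5/8, the partial sums are K=1: 0.6250, K=2: 1.0156, K=3: 1.2598, K=4: 1.4124, K=5: 1.5077.
K = 5 is the first length at which the sum reaches 1.4643.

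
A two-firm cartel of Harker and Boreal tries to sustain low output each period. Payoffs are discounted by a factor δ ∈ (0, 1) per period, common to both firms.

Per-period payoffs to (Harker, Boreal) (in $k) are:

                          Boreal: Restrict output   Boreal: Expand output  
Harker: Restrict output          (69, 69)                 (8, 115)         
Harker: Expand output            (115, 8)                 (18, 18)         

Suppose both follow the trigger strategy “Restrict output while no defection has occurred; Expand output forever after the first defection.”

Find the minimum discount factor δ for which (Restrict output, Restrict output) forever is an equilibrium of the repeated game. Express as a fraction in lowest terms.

Under grim trigger the critical discount factor is (T−C)/(T−P) with T = 115, C = 69, P = 18.
δ* = (115−69)/(115−18) = 46/97.

46/97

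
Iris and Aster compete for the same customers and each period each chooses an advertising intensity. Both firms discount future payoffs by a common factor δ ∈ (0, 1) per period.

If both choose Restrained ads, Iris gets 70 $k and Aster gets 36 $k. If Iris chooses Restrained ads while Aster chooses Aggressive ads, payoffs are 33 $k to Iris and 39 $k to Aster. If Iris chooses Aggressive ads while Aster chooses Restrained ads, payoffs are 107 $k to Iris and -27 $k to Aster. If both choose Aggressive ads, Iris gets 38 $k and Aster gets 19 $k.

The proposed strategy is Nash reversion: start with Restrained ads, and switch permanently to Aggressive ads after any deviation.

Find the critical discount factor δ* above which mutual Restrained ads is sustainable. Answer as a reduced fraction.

37/69

For Iris: deviation gain 107−70 = 37, per-period punishment loss 70−38 = 32. IC gives δ ≥ 37/69.
For Aster: gain 3, loss 17 per period, so δ ≥ 3/20.
The tighter constraint is Iris's, so cooperation needs δ ≥ 37/69.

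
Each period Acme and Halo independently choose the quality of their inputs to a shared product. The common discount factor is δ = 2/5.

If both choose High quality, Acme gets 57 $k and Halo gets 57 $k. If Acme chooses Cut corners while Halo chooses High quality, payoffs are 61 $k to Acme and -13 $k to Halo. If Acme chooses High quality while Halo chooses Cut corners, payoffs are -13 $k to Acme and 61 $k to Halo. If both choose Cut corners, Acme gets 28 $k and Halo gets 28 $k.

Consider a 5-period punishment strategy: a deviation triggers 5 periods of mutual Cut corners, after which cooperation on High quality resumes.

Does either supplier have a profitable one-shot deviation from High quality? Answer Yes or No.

No

IC: δ+…+δ^5 ≥ (61−57)/(57−28) = 4/29.
At δ = 2/5: partial sum = 0.6598 ≥ 0.1379. Cooperation sustainable.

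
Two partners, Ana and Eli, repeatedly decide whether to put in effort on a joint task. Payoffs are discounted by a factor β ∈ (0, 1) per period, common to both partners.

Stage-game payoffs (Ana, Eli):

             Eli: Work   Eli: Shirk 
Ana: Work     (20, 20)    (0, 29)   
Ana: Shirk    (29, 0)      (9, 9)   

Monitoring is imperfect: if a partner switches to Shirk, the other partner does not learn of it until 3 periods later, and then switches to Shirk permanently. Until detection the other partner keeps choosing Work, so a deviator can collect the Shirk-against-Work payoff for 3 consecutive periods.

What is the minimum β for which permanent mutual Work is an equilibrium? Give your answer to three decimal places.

0.766

A deviator earns 29 for 3 periods, then 9 forever; cooperating earns 20 forever. Multiplying the IC by (1−β):
20 ≥ 29(1−β^3) + 9β^3, so 20·β^3 ≥ 9 and β^3 ≥ 9/20.
β ≥ (9/20)^(1/3) ≈ 0.766.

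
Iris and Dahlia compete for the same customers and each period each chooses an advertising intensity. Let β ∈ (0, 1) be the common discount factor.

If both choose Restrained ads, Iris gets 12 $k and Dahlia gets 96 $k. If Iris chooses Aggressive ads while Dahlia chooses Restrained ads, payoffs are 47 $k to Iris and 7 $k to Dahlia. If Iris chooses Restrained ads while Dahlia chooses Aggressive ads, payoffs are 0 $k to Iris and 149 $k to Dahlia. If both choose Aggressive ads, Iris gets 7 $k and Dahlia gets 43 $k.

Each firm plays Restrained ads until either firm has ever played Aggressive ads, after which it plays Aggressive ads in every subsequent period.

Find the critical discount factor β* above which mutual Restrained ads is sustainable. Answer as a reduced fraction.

7/8

Iris's threshold: (47−12)/(47−7) = 7/8.
Dahlia's threshold: (149−96)/(149−43) = 1/2.
7/8 > 1/2, so Iris binds and β* = 7/8.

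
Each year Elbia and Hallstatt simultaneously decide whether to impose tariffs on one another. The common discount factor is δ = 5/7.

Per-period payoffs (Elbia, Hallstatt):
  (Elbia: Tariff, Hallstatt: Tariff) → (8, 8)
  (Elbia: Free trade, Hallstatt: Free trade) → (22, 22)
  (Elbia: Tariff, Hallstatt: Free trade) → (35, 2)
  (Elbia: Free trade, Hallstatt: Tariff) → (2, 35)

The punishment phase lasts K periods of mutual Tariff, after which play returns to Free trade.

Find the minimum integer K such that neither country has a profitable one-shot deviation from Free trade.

2

No profitable deviation requires (22−8)(δ+…+δ^K) ≥ 35−22, i.e. δ+…+δ^K ≥ 13/14 ≈ 0.9286.
With δ = 5/7, the partial sums are K=1: 0.7143, K=2: 1.2245.
K = 2 is the first length at which the sum reaches 0.9286.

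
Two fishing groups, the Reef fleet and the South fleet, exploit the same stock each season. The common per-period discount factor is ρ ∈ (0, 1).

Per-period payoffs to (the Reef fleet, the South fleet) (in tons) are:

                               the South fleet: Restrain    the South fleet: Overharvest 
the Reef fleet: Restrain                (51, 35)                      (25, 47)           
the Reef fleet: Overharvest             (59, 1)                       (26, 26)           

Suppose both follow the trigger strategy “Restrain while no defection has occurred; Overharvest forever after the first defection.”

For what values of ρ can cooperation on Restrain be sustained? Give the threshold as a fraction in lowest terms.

4/7

the Reef fleet's threshold: (59−51)/(59−26) = 8/33.
the South fleet's threshold: (47−35)/(47−26) = 4/7.
8/33 < 4/7, so the South fleet binds and ρ* = 4/7.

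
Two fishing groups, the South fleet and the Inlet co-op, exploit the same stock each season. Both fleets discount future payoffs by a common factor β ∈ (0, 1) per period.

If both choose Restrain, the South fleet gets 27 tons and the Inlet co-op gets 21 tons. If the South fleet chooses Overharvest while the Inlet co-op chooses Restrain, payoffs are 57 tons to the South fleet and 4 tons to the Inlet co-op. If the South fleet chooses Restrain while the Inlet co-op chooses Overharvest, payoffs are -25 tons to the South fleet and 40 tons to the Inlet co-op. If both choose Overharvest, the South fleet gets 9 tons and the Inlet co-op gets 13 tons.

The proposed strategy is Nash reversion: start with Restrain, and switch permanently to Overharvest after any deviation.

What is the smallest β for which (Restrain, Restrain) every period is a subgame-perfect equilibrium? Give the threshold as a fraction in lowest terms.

the South fleet's threshold: (57−27)/(57−9) = 5/8.
the Inlet co-op's threshold: (40−21)/(40−13) = 19/27.
5/8 < 19/27, so the Inlet co-op binds and β* = 19/27.

19/27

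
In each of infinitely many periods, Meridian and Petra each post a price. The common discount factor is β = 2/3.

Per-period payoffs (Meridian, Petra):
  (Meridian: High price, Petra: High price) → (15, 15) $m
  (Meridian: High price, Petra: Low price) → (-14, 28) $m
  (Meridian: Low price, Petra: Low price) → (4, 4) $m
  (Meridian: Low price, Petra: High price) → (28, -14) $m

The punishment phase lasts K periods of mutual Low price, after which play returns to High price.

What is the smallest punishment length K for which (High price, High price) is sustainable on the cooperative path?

3

No profitable deviation requires (15−4)(β+…+β^K) ≥ 28−15, i.e. β+…+β^K ≥ 13/11 ≈ 1.1818.
With β = 2/3, the partial sums are K=1: 0.6667, K=2: 1.1111, K=3: 1.4074.
K = 3 is the first length at which the sum reaches 1.1818.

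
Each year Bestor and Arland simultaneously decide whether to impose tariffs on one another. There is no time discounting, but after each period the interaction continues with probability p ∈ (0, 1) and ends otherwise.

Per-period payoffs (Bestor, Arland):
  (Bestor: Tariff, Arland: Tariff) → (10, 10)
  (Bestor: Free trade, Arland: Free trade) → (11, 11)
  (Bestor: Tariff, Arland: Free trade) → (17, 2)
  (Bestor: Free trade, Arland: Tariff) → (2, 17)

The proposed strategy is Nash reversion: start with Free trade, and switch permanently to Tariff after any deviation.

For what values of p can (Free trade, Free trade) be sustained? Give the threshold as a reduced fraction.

6/7

With no time discounting, the continuation probability p plays the role of the discount factor.
Grim-trigger IC: 11/(1−p) ≥ 17 + 10p/(1−p) ⇒ p ≥ (17−11)/(17−10) = 6/7.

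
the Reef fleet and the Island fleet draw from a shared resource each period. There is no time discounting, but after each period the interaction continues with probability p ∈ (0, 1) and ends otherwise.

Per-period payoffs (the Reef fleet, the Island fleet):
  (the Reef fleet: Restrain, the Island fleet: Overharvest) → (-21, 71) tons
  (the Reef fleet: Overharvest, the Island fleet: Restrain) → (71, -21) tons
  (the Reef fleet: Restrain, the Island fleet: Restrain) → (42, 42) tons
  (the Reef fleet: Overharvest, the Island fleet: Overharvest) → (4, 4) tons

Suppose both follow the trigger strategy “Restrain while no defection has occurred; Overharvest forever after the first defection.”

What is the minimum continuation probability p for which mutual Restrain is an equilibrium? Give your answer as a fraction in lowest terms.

29/67

With no time discounting, the continuation probability p plays the role of the discount factor.
Grim-trigger IC: 42/(1−p) ≥ 71 + 4p/(1−p) ⇒ p ≥ (71−42)/(71−4) = 29/67.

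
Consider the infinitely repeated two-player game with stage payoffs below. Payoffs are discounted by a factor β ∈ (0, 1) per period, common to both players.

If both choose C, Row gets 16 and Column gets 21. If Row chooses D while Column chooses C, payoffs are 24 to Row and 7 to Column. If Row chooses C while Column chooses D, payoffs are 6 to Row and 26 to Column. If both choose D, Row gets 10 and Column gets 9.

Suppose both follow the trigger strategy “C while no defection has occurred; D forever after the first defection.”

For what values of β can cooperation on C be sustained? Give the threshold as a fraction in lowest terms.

4/7

Row: cooperation gives 16 each period; deviation gives 24 once then 10 forever.
  16/(1−β) ≥ 24 + 10β/(1−β) ⇒ β ≥ 8/14 = 4/7.
Column: cooperation gives 21 each period; deviation gives 26 once then 9 forever.
  β ≥ 5/17.
Both must hold, so the binding constraint is Row's: β ≥ 4/7.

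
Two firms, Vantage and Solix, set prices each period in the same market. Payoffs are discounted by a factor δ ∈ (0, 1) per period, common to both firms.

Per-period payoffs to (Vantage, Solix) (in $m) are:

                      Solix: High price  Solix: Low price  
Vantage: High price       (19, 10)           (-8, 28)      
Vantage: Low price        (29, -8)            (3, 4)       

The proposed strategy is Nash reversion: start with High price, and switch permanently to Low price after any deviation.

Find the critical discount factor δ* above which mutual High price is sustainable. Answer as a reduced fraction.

Vantage: cooperation gives 19 each period; deviation gives 29 once then 3 forever.
  19/(1−δ) ≥ 29 + 3δ/(1−δ) ⇒ δ ≥ 10/26 = 5/13.
Solix: cooperation gives 10 each period; deviation gives 28 once then 4 forever.
  δ ≥ 18/24 = 3/4.
Both must hold, so the binding constraint is Solix's: δ ≥ 3/4.

3/4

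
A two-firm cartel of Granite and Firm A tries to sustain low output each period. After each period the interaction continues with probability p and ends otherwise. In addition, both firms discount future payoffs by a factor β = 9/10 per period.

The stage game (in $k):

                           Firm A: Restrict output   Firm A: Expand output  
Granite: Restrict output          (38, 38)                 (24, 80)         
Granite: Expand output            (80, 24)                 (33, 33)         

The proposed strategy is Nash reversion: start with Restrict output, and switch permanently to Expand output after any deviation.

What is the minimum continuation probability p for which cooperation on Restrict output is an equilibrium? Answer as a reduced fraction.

Expected continuation weight on next period's payoff is β·p = 9/10·p, which plays the role of the discount factor.
Cooperation requires 9/10·p ≥ (80−38)/(80−33) = 42/47, hence p ≥ 140/141.

140/141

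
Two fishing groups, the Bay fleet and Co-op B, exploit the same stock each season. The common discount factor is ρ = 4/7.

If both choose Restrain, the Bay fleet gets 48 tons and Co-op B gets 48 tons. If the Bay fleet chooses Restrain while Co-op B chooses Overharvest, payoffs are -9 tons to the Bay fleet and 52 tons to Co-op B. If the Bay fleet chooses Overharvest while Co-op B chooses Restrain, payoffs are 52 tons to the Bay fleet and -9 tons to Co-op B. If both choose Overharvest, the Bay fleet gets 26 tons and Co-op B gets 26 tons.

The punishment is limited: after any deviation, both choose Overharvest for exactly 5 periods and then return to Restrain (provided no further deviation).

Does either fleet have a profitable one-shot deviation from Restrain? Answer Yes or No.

No

IC: ρ+…+ρ^5 ≥ (52−48)/(48−26) = 2/11.
At ρ = 4/7: partial sum = 1.2521 ≥ 0.1818. Cooperation sustainable.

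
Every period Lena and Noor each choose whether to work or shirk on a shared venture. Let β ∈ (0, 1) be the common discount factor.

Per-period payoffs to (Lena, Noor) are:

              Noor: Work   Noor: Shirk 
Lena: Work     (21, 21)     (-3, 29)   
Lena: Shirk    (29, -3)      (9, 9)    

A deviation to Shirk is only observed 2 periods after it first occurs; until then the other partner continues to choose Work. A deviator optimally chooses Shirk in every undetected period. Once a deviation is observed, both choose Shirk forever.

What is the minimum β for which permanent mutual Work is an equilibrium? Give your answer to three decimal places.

The best deviation is to choose Shirk for all 2 undetected periods, earning 29 each, then 9 forever once detected.
Deviation value: 29(1−β^2)/(1−β) + 9β^2/(1−β); cooperation value: 21/(1−β).
IC: 21 ≥ 29(1−β^2) + 9β^2 = 29 − 20β^2.
So β^2 ≥ 8/20 = 2/5, giving β ≥ (2/5)^(1/2) ≈ 0.632.

0.632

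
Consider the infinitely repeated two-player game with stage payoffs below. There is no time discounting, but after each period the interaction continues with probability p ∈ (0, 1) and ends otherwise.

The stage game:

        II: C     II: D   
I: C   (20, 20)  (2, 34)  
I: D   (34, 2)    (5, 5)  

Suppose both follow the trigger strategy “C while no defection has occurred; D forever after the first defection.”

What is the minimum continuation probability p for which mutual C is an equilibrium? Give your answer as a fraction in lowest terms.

With no time discounting, the continuation probability p plays the role of the discount factor.
Grim-trigger IC: 20/(1−p) ≥ 34 + 5p/(1−p) ⇒ p ≥ (34−20)/(34−5) = 14/29.

14/29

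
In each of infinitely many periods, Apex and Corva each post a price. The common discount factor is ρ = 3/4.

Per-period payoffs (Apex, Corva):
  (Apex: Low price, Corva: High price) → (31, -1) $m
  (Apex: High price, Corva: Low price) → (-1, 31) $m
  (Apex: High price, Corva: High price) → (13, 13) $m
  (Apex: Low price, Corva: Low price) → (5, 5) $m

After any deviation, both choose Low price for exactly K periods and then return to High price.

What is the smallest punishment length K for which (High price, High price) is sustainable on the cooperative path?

5

Need Σ_{k=1}^{K} ρ^k ≥ (31−13)/(13−5) = 2.2500 at ρ = 3/4.
At K = 4 the sum is 2.0508 < 2.2500; at K = 5 it is 2.2881 ≥ 2.2500.
So the minimum punishment length is K = 5.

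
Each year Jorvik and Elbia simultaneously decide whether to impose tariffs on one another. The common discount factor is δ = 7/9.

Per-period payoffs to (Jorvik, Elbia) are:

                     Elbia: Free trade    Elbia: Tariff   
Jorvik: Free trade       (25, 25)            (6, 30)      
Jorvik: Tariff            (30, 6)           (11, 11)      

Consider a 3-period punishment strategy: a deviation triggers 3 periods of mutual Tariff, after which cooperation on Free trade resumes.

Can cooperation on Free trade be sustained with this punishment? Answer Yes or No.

IC: δ+…+δ^3 ≥ (30−25)/(25−11) = 5/14.
At δ = 7/9: partial sum = 1.8532 ≥ 0.3571. Cooperation sustainable.

Yes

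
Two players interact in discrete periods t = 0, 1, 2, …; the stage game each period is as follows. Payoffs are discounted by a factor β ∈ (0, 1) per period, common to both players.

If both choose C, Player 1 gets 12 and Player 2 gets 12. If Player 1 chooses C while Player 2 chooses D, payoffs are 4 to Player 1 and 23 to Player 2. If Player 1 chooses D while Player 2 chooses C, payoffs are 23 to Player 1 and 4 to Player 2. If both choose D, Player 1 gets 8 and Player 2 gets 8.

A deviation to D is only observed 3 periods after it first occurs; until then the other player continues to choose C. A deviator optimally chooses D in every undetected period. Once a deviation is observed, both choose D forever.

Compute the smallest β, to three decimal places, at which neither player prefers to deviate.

A deviator earns 23 for 3 periods, then 8 forever; cooperating earns 12 forever. Multiplying the IC by (1−β):
12 ≥ 23(1−β^3) + 8β^3, so 15·β^3 ≥ 11 and β^3 ≥ 11/15.
β ≥ (11/15)^(1/3) ≈ 0.902.

0.902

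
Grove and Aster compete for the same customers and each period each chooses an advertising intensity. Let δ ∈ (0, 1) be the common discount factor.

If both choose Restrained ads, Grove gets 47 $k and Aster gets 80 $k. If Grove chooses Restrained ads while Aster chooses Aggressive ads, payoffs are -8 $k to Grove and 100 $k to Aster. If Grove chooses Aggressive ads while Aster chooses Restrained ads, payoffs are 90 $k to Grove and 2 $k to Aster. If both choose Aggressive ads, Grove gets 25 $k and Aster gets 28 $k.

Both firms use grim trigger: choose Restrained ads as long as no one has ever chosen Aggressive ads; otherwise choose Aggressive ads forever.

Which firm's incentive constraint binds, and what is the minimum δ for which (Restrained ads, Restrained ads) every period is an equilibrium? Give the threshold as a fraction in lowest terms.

Grove; δ ≥ 43/65

Grove's threshold: (90−47)/(90−25) = 43/65.
Aster's threshold: (100−80)/(100−28) = 5/18.
43/65 > 5/18, so Grove binds and δ* = 43/65.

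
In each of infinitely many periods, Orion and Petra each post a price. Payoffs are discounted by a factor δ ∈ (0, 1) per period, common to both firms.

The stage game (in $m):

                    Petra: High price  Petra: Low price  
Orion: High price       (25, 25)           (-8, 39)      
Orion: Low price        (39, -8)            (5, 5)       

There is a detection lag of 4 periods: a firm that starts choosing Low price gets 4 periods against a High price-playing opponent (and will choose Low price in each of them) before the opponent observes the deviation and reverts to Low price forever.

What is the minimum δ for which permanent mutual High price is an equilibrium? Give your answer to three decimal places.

0.801

Deviating for the 4 undetected periods gains 39−25 = 14 per period over cooperation, then loses 25−5 = 20 per period forever once punishment starts.
Gain: 14(1 + δ + … + δ^3); loss: 20·δ^4/(1−δ).
No profitable deviation ⇔ 14(1−δ^4) ≤ 20·δ^4, i.e. δ^4 ≥ 14/(14+20) = 7/17.
Hence δ ≥ (7/17)^(1/4) ≈ 0.801.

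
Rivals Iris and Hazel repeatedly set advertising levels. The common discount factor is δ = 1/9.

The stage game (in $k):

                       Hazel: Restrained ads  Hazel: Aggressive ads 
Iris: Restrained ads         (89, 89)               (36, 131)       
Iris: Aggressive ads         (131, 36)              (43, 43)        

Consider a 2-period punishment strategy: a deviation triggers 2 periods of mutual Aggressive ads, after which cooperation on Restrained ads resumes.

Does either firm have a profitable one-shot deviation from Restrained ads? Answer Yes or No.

Comparing payoff streams over the 3 periods until play realigns: cooperate → 89(1+δ+…+δ^2); deviate → 131 + 43(δ+…+δ^2).
Cooperation is sustained iff (89−43)(δ+…+δ^2) ≥ 131−89.
δ+…+δ^2 = 1/9·(1−(1/9)^2)/(1−1/9) = 0.1235, and (131−89)/(89−43) = 0.9130.
0.1235 < 0.9130, so cooperation is not sustainable.

Yes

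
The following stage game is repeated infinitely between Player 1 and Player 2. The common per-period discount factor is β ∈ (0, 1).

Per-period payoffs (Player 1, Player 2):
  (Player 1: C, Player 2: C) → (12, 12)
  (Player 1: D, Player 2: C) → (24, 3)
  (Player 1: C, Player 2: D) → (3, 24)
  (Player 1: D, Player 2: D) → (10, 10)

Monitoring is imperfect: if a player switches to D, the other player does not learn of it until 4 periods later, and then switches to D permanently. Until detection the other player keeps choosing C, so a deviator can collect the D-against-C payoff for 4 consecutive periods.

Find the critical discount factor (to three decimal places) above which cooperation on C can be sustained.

A deviator earns 24 for 4 periods, then 10 forever; cooperating earns 12 forever. Multiplying the IC by (1−β):
12 ≥ 24(1−β^4) + 10β^4, so 14·β^4 ≥ 12 and β^4 ≥ 6/7.
β ≥ (6/7)^(1/4) ≈ 0.962.

0.962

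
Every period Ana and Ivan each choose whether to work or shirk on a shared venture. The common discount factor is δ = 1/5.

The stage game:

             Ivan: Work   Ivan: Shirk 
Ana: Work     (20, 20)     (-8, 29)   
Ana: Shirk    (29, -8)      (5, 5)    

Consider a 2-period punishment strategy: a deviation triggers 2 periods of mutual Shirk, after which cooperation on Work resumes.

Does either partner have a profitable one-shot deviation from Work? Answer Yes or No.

Comparing payoff streams over the 3 periods until play realigns: cooperate → 20(1+δ+…+δ^2); deviate → 29 + 5(δ+…+δ^2).
Cooperation is sustained iff (20−5)(δ+…+δ^2) ≥ 29−20.
δ+…+δ^2 = 1/5·(1−(1/5)^2)/(1−1/5) = 0.2400, and (29−20)/(20−5) = 0.6000.
0.2400 < 0.6000, so cooperation is not sustainable.

Yes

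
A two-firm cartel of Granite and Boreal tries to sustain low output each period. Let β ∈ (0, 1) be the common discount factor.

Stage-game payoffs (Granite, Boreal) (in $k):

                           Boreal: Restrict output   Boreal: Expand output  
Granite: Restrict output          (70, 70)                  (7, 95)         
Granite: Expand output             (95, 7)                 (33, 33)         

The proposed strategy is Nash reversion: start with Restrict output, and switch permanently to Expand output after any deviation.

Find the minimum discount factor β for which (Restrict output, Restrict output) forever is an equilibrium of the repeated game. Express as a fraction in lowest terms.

Under grim trigger the critical discount factor is (T−C)/(T−P) with T = 95, C = 70, P = 33.
β* = (95−70)/(95−33) = 25/62.

25/62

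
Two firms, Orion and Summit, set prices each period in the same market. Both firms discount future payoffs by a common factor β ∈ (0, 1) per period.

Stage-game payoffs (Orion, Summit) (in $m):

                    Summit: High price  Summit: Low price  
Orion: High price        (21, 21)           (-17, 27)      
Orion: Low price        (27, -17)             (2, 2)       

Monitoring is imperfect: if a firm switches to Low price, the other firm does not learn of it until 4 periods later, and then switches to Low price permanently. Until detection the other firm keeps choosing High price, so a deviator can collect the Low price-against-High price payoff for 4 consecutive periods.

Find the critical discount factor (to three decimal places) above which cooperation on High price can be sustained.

0.700

A deviator earns 27 for 4 periods, then 2 forever; cooperating earns 21 forever. Multiplying the IC by (1−β):
21 ≥ 27(1−β^4) + 2β^4, so 25·β^4 ≥ 6 and β^4 ≥ 6/25.
β ≥ (6/25)^(1/4) ≈ 0.700.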